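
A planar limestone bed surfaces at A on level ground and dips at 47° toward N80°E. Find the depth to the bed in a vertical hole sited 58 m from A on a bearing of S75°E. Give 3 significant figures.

The hole lies 25° from the dip direction, so the down-dip offset is 58 × cos 25° = 52.57 m.
Depth = down-dip offset × tan(dip) = 52.57 × tan 47° = 52.57 × 1.0724
Depth = 56.37 m

56.4 m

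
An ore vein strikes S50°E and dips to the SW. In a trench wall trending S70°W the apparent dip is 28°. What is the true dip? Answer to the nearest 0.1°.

31.5°

The section is 60° from the strike.
tan(true dip) = tan 28° / sin 60° = 0.6140
δ = arctan(0.6140) = 31.55°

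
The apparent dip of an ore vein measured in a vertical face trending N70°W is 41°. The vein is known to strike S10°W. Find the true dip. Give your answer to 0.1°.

The section is 80° from the strike.
tan(true dip) = tan 41° / sin 80° = 0.8827
true dip = arctan 0.8827 = 41.43°

41.4°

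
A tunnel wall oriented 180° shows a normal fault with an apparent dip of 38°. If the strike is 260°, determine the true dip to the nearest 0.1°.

The section is 80° from the strike.
tan δ = tan α / sin β = tan 38° / sin 80° = 0.7813 / 0.9848 = 0.7933
true dip = arctan 0.7933 = 38.43°

38.4°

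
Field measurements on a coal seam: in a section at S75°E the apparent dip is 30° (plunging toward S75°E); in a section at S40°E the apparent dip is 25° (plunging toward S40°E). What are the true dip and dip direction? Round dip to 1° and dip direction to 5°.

The two traces are lines in the plane: v₁ = (sin 105°·cos 30°, cos 105°·cos 30°, −sin 30°), v₂ = (sin 140°·cos 25°, cos 140°·cos 25°, −sin 25°).
n = v₁ × v₂ = (0.252, -0.062, 0.450) (taken with n_z > 0).
Dip δ = arctan(|n_h|/n_z) = arctan(0.260/0.450) = 30.0°.
Dip direction = atan2(0.252, -0.062) = 104° (azimuth of n's horizontal projection).

true dip 30°, dip direction 105°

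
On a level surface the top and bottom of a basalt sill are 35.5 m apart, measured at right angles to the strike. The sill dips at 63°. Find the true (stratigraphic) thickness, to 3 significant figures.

31.6 m

True thickness t = w · sin(dip) = 35.5 × sin 63°
t = 35.5 × 0.8910 = 31.631 m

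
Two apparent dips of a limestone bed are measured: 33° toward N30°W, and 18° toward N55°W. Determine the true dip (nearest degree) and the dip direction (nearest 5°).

true dip 42°, dip direction 015°

The two traces are lines in the plane: v₁ = (sin 330°·cos 33°, cos 330°·cos 33°, −sin 33°), v₂ = (sin 305°·cos 18°, cos 305°·cos 18°, −sin 18°).
n = v₁ × v₂ = (0.073, 0.295, 0.337) (taken with n_z > 0).
tan δ = √(n_x²+n_y²)/n_z = 0.304/0.337, so δ = 42.0°.
Dip direction = azimuth of (n_x, n_y) = atan2(0.073, 0.295) = 14°.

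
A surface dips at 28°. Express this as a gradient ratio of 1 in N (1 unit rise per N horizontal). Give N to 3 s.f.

1 in 1.88

1 : N means tan θ = 1/N, so N = 1/tan 28° = 1/0.5317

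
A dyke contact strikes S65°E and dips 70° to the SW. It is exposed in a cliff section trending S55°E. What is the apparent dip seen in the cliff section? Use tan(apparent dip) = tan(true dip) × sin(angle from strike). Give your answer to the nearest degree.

26°

The strike is S65°E and the section trends S55°E; the acute angle between them is β = 10°.
tan α = tan 70° × sin 10° = 2.7475 × 0.1736 = 0.4771
α = arctan(0.4771) = 25.51°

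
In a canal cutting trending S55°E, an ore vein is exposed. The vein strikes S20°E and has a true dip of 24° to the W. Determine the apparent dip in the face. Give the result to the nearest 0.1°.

14.3°

The strike is S20°E and the section trends S55°E; the acute angle between them is β = 35°.
tan(apparent dip) = tan 24° · sin 35° = 0.2554
apparent dip = arctan 0.2554 = 14.33°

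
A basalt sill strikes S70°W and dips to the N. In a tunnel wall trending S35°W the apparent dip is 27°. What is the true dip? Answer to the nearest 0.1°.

The section is 35° from the strike.
tan(true dip) = tan 27° / sin 35° = 0.8883
true dip = arctan 0.8883 = 41.62°

41.6°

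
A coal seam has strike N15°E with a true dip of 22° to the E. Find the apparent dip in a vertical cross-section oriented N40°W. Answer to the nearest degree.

18°

Angle between strike (N15°E) and section (N40°W): β = 55°.
tan α = tan 22° × sin 55° = 0.4040 × 0.8192 = 0.3310
apparent dip = arctan 0.3310 = 18.31°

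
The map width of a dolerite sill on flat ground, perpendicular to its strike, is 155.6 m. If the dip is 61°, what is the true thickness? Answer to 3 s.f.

136 m

True thickness t = w · sin(dip) = 155.6 × sin 61°
t = 155.6 × 0.8746 = 136.091 m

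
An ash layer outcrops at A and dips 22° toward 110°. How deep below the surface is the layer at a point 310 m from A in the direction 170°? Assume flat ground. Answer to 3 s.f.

The hole lies 60° from the dip direction, so the down-dip offset is 310 × cos 60° = 155.00 m.
Depth = down-dip offset × tan(dip) = 155.00 × tan 22° = 155.00 × 0.4040
Depth = 62.62 m

62.6 m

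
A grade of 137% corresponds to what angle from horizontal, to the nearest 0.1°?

53.9°

tan θ = 137/100 = 1.3700
θ = arctan(1.3700) = 53.87°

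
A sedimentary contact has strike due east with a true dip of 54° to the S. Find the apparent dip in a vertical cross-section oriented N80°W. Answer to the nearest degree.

The strike is due east and the section trends N80°W; the acute angle between them is β = 10°.
tan(apparent dip) = tan 54° · sin 10° = 0.2390
α = arctan(0.2390) = 13.44°

13°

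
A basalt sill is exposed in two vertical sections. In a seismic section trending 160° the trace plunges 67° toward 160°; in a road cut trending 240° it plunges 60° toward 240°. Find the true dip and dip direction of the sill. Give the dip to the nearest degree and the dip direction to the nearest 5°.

true dip 70°, dip direction 190°

Represent each trace as a vector plunging at its apparent dip toward its trend (east-north-up frame): v₁ = (0.134, -0.367, -0.921), v₂ = (-0.433, -0.250, -0.866).
Cross product v₁ × v₂ gives the pole to the plane: n ∝ (-0.088, -0.514, 0.192).
Dip δ = arctan(|n_h|/n_z) = arctan(0.522/0.192) = 69.8°.
The horizontal component of n points toward azimuth atan2(n_x, n_y) = 190°, the dip direction.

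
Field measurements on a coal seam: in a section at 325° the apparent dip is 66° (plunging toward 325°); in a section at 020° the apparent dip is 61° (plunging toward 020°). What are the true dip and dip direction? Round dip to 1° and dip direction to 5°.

true dip 67°, dip direction 340°

The two traces are lines in the plane: v₁ = (sin 325°·cos 66°, cos 325°·cos 66°, −sin 66°), v₂ = (sin 20°·cos 61°, cos 20°·cos 61°, −sin 61°).
Cross product v₁ × v₂ gives the pole to the plane: n ∝ (-0.125, 0.356, 0.162).
True dip = arccos(n_z / |n|) = arccos(0.3940) = 66.8°.
Dip direction = atan2(-0.125, 0.356) = 341° (azimuth of n's horizontal projection).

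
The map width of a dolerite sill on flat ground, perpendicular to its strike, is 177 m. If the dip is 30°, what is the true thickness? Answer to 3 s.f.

True thickness t = w · sin(dip) = 177 × sin 30°
t = 177 × 0.5000 = 88.500 m

88.5 m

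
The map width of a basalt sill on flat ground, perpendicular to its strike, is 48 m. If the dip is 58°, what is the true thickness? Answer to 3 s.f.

40.7 m

True thickness t = w · sin(dip) = 48 × sin 58°
t = 48 × 0.8480 = 40.706 m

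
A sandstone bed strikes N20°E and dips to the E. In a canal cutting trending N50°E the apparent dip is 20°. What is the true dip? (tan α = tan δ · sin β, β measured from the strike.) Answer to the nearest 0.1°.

β = acute angle between strike N20°E and section N50°E = 30°.
tan δ = tan α / sin β = tan 20° / sin 30° = 0.3640 / 0.5000 = 0.7279
δ = arctan(0.7279) = 36.05°

36.1°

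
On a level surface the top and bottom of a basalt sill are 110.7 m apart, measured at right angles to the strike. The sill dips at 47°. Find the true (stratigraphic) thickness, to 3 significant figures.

True thickness t = w · sin(dip) = 110.7 × sin 47°
t = 110.7 × 0.7314 = 80.961 m

81.0 m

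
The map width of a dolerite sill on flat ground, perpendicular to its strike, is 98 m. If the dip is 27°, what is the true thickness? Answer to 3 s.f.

44.5 m

True thickness t = w · sin(dip) = 98 × sin 27°
t = 98 × 0.4540 = 44.491 m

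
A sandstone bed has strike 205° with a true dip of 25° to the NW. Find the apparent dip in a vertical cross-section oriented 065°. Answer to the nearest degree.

Angle between strike (205°) and section (065°): β = 40°.
tan α = tan 25° × sin 40° = 0.4663 × 0.6428 = 0.2997
α = arctan(0.2997) = 16.69°

17°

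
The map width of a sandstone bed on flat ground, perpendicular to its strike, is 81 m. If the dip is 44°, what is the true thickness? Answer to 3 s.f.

56.3 m

True thickness t = w · sin(dip) = 81 × sin 44°
t = 81 × 0.6947 = 56.267 m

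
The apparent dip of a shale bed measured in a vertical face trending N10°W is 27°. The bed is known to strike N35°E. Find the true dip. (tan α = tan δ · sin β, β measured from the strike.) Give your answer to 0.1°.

35.8°

The section is 45° from the strike.
tan δ = tan α / sin β = tan 27° / sin 45° = 0.5095 / 0.7071 = 0.7206
true dip = arctan 0.7206 = 35.78°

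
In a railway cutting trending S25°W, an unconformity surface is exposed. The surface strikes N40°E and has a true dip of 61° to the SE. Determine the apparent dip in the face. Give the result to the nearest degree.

The section lies 15° from the strike.
tan α = tan 61° × sin 15° = 1.8040 × 0.2588 = 0.4669
α = arctan(0.4669) = 25.03°

25°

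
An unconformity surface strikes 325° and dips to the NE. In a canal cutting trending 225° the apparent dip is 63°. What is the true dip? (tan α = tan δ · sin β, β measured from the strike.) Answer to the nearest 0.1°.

63.4°

The section is 80° from the strike.
tan(true dip) = tan 63° / sin 80° = 1.9929
δ = arctan(1.9929) = 63.35°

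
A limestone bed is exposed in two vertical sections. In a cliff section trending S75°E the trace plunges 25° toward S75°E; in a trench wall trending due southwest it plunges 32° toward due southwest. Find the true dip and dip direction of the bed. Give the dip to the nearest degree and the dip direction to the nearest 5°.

Each apparent-dip line lies in the plane. As unit vectors (x east, y north, z up), v₁ plunges 25°→S75°E and v₂ plunges 32°→due southwest.
n = v₁ × v₂ = (0.129, -0.717, 0.666) (taken with n_z > 0).
True dip = arccos(n_z / |n|) = arccos(0.6743) = 47.6°.
Dip direction = azimuth of (n_x, n_y) = atan2(0.129, -0.717) = 170°.

true dip 48°, dip direction 170°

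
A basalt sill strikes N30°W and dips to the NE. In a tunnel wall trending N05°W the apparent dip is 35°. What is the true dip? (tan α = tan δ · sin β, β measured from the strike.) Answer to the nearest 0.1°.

The section is 25° from the strike.
tan(true dip) = tan 35° / sin 25° = 1.6568
true dip = arctan 1.6568 = 58.89°

58.9°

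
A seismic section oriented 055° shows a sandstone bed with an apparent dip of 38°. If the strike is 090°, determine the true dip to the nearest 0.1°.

53.7°

The section is 35° from the strike.
tan(true dip) = tan 38° / sin 35° = 1.3621
δ = arctan(1.3621) = 53.72°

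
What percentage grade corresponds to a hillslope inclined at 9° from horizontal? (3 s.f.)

grade % = 100 × tan 9° = 100 × 0.1584

15.8%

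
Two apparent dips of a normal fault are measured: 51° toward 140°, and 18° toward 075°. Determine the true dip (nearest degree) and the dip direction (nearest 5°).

true dip 51°, dip direction 150°

Represent each trace as a vector plunging at its apparent dip toward its trend (east-north-up frame): v₁ = (0.405, -0.482, -0.777), v₂ = (0.919, 0.246, -0.309).
Cross product v₁ × v₂ gives the pole to the plane: n ∝ (0.340, -0.589, 0.542).
True dip = arccos(n_z / |n|) = arccos(0.6235) = 51.4°.
Dip direction = atan2(0.340, -0.589) = 150° (azimuth of n's horizontal projection).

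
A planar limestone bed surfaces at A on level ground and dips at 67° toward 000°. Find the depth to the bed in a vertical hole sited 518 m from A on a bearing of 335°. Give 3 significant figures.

1110 m

The hole lies 25° from the dip direction, so the down-dip offset is 518 × cos 25° = 469.47 m.
Depth = down-dip offset × tan(dip) = 469.47 × tan 67° = 469.47 × 2.3559
Depth = 1106.00 m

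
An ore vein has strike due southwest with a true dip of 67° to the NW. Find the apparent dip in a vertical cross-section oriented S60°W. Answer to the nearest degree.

Angle between strike (due southwest) and section (S60°W): β = 15°.
tan(apparent dip) = tan 67° · sin 15° = 0.6097
apparent dip = arctan 0.6097 = 31.37°

31°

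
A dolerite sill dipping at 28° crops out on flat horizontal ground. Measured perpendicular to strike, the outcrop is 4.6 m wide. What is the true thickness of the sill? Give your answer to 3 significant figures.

True thickness t = w · sin(dip) = 4.6 × sin 28°
t = 4.6 × 0.4695 = 2.160 m

2.16 m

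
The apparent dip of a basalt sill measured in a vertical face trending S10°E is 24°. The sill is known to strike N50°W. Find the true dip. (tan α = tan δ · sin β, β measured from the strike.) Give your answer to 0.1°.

The section is 40° from the strike.
tan(true dip) = tan 24° / sin 40° = 0.6927
δ = arctan(0.6927) = 34.71°

34.7°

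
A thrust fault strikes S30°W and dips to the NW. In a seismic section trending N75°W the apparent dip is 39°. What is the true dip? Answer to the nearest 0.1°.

The section is 75° from the strike.
tan δ = tan α / sin β = tan 39° / sin 75° = 0.8098 / 0.9659 = 0.8384
δ = arctan(0.8384) = 39.97°

40.0°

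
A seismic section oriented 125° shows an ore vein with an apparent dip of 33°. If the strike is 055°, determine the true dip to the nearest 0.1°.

34.6°

The section is 70° from the strike.
tan(true dip) = tan 33° / sin 70° = 0.6911
true dip = arctan 0.6911 = 34.65°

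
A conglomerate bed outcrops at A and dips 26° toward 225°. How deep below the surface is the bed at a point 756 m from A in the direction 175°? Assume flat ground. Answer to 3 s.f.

The hole lies 50° from the dip direction, so the down-dip offset is 756 × cos 50° = 485.95 m.
Depth = down-dip offset × tan(dip) = 485.95 × tan 26° = 485.95 × 0.4877
Depth = 237.01 m

237 m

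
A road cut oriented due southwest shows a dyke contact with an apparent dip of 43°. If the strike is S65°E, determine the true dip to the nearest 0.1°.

44.8°

The section is 70° from the strike.
tan δ = tan α / sin β = tan 43° / sin 70° = 0.9325 / 0.9397 = 0.9924
true dip = arctan 0.9924 = 44.78°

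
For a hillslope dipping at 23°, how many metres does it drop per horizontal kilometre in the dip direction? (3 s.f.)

424 m

drop per km = 1000 × tan 23° = 1000 × 0.4245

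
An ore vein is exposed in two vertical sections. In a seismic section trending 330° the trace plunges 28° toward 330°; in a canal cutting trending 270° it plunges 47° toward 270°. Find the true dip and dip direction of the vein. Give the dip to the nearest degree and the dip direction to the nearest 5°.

Represent each trace as a vector plunging at its apparent dip toward its trend (east-north-up frame): v₁ = (-0.441, 0.765, -0.469), v₂ = (-0.682, -0.000, -0.731).
The plane normal is n = v₁ × v₂ ∝ (-0.559, -0.003, 0.521).
Dip δ = arctan(|n_h|/n_z) = arctan(0.559/0.521) = 47.0°.
Dip direction = azimuth of (n_x, n_y) = atan2(-0.559, -0.003) = 270°.

true dip 47°, dip direction 270°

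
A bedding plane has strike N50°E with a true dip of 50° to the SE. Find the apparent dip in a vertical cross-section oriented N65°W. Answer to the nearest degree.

47°

The strike is N50°E and the section trends N65°W; the acute angle between them is β = 65°.
tan(apparent dip) = tan 50° · sin 65° = 1.0801
apparent dip = arctan 1.0801 = 47.21°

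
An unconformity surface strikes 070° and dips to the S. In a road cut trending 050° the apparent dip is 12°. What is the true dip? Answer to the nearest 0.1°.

31.9°

β = acute angle between strike 070° and section 050° = 20°.
tan δ = tan α / sin β = tan 12° / sin 20° = 0.2126 / 0.3420 = 0.6215
δ = arctan(0.6215) = 31.86°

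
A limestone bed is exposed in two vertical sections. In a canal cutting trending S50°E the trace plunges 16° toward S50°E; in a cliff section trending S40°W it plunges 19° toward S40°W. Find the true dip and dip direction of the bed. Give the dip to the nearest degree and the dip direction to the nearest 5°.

Represent each trace as a vector plunging at its apparent dip toward its trend (east-north-up frame): v₁ = (0.736, -0.618, -0.276), v₂ = (-0.608, -0.724, -0.326).
Cross product v₁ × v₂ gives the pole to the plane: n ∝ (-0.002, -0.407, 0.909).
tan δ = √(n_x²+n_y²)/n_z = 0.407/0.909, so δ = 24.1°.
Dip direction = azimuth of (n_x, n_y) = atan2(-0.002, -0.407) = 180°.

true dip 24°, dip direction 180°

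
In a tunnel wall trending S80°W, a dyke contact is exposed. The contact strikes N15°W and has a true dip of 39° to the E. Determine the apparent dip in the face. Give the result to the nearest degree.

Angle between strike (N15°W) and section (S80°W): β = 85°.
tan(apparent dip) = tan 39° · sin 85° = 0.8067
apparent dip = arctan 0.8067 = 38.89°

39°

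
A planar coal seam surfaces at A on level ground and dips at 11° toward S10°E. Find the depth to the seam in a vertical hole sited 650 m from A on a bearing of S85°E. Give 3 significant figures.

32.7 m

The hole lies 75° from the dip direction, so the down-dip offset is 650 × cos 75° = 168.23 m.
Depth = down-dip offset × tan(dip) = 168.23 × tan 11° = 168.23 × 0.1944
Depth = 32.70 m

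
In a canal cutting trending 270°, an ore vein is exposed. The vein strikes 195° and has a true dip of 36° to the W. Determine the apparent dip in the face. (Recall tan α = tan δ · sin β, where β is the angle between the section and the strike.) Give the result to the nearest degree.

35°

Angle between strike (195°) and section (270°): β = 75°.
tan α = tan 36° × sin 75° = 0.7265 × 0.9659 = 0.7018
apparent dip = arctan 0.7018 = 35.06°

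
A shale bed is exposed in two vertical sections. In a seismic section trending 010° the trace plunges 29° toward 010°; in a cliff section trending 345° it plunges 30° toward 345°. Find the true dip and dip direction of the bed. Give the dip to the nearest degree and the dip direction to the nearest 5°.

Represent each trace as a vector plunging at its apparent dip toward its trend (east-north-up frame): v₁ = (0.152, 0.861, -0.485), v₂ = (-0.224, 0.837, -0.500).
Cross product v₁ × v₂ gives the pole to the plane: n ∝ (-0.025, 0.185, 0.320).
tan δ = √(n_x²+n_y²)/n_z = 0.186/0.320, so δ = 30.2°.
Dip direction = atan2(-0.025, 0.185) = 352° (azimuth of n's horizontal projection).

true dip 30°, dip direction 350°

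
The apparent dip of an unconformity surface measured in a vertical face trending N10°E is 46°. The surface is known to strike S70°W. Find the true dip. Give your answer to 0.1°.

β = acute angle between strike S70°W and section N10°E = 60°.
tan δ = tan α / sin β = tan 46° / sin 60° = 1.0355 / 0.8660 = 1.1957
true dip = arctan 1.1957 = 50.09°

50.1°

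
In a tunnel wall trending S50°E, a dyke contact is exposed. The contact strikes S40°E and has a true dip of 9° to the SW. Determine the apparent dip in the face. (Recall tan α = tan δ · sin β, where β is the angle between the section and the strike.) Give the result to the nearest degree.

2°

The section lies 10° from the strike.
tan(apparent dip) = tan 9° · sin 10° = 0.0275
apparent dip = arctan 0.0275 = 1.58°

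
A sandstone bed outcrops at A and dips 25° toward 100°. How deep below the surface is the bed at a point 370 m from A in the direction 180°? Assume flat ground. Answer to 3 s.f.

30.0 m

The hole lies 80° from the dip direction, so the down-dip offset is 370 × cos 80° = 64.25 m.
Depth = down-dip offset × tan(dip) = 64.25 × tan 25° = 64.25 × 0.4663
Depth = 29.96 m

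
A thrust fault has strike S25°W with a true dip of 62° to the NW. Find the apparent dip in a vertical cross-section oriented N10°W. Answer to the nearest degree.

Angle between strike (S25°W) and section (N10°W): β = 35°.
tan(apparent dip) = tan 62° · sin 35° = 1.0787
α = arctan(1.0787) = 47.17°

47°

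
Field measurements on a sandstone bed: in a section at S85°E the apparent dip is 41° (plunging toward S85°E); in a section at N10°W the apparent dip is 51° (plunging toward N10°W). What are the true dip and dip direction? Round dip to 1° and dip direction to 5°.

true dip 60°, dip direction 035°

Each apparent-dip line lies in the plane. As unit vectors (x east, y north, z up), v₁ plunges 41°→S85°E and v₂ plunges 51°→N10°W.
n = v₁ × v₂ = (0.458, 0.656, 0.459) (taken with n_z > 0).
tan δ = √(n_x²+n_y²)/n_z = 0.800/0.459, so δ = 60.2°.
Dip direction = atan2(0.458, 0.656) = 35° (azimuth of n's horizontal projection).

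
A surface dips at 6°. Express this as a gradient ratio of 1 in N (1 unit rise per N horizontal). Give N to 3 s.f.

1 : N means tan θ = 1/N, so N = 1/tan 6° = 1/0.1051

1 in 9.51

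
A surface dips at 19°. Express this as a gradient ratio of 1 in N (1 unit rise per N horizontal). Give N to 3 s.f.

1 : N means tan θ = 1/N, so N = 1/tan 19° = 1/0.3443

1 in 2.90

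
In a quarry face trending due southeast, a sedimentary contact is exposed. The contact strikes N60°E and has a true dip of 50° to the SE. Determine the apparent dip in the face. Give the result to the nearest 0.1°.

49.0°

The strike is N60°E and the section trends due southeast; the acute angle between them is β = 75°.
tan α = tan 50° × sin 75° = 1.1918 × 0.9659 = 1.1511
α = arctan(1.1511) = 49.02°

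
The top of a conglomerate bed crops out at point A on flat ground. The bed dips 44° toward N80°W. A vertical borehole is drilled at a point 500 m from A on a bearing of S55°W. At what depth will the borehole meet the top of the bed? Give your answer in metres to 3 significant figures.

341 m

The hole lies 45° from the dip direction, so the down-dip offset is 500 × cos 45° = 353.55 m.
Depth = down-dip offset × tan(dip) = 353.55 × tan 44° = 353.55 × 0.9657
Depth = 341.42 m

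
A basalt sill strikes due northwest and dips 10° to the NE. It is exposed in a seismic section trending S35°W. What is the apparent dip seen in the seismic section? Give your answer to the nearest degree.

10°

Angle between strike (due northwest) and section (S35°W): β = 80°.
tan α = tan 10° × sin 80° = 0.1763 × 0.9848 = 0.1736
apparent dip = arctan 0.1736 = 9.85°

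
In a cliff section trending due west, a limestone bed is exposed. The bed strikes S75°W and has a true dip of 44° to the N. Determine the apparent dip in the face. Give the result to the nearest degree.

The section lies 15° from the strike.
tan α = tan 44° × sin 15° = 0.9657 × 0.2588 = 0.2499
apparent dip = arctan 0.2499 = 14.03°

14°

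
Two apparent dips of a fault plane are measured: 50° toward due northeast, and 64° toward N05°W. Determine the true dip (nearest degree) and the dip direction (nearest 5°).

The two traces are lines in the plane: v₁ = (sin 45°·cos 50°, cos 45°·cos 50°, −sin 50°), v₂ = (sin 355°·cos 64°, cos 355°·cos 64°, −sin 64°).
n = v₁ × v₂ = (-0.074, 0.438, 0.216) (taken with n_z > 0).
Dip δ = arctan(|n_h|/n_z) = arctan(0.444/0.216) = 64.1°.
The horizontal component of n points toward azimuth atan2(n_x, n_y) = 350°, the dip direction.

true dip 64°, dip direction 350°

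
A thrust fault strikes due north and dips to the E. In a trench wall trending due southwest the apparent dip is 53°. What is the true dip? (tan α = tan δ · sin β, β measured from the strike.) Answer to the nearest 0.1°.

61.9°

β = acute angle between strike due north and section due southwest = 45°.
tan δ = tan α / sin β = tan 53° / sin 45° = 1.3270 / 0.7071 = 1.8767
δ = arctan(1.8767) = 61.95°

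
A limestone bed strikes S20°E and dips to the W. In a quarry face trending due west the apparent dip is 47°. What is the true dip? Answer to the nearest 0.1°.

The section is 70° from the strike.
tan(true dip) = tan 47° / sin 70° = 1.1412
true dip = arctan 1.1412 = 48.77°

48.8°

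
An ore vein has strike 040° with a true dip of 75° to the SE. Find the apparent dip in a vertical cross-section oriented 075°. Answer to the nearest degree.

65°

The section lies 35° from the strike.
tan(apparent dip) = tan 75° · sin 35° = 2.1406
apparent dip = arctan 2.1406 = 64.96°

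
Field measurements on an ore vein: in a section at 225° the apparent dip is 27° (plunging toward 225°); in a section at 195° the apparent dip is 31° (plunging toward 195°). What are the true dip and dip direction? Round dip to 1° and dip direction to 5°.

true dip 31°, dip direction 195°

The two traces are lines in the plane: v₁ = (sin 225°·cos 27°, cos 225°·cos 27°, −sin 27°), v₂ = (sin 195°·cos 31°, cos 195°·cos 31°, −sin 31°).
The plane normal is n = v₁ × v₂ ∝ (-0.051, -0.224, 0.382).
Dip δ = arctan(|n_h|/n_z) = arctan(0.230/0.382) = 31.0°.
Dip direction = azimuth of (n_x, n_y) = atan2(-0.051, -0.224) = 193°.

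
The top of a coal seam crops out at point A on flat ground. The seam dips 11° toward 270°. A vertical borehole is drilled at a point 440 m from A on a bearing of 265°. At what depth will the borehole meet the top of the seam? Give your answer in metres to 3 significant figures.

85.2 m

The hole lies 5° from the dip direction, so the down-dip offset is 440 × cos 5° = 438.33 m.
Depth = down-dip offset × tan(dip) = 438.33 × tan 11° = 438.33 × 0.1944
Depth = 85.20 m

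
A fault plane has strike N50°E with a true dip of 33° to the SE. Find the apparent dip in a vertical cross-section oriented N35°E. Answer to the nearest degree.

The strike is N50°E and the section trends N35°E; the acute angle between them is β = 15°.
tan(apparent dip) = tan 33° · sin 15° = 0.1681
apparent dip = arctan 0.1681 = 9.54°

10°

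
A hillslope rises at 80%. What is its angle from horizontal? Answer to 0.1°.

tan θ = 80/100 = 0.8000
θ = arctan(0.8000) = 38.66°

38.7°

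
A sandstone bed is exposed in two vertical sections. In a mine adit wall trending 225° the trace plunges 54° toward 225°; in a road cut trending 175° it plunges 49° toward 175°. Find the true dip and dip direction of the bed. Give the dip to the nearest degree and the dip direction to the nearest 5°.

Represent each trace as a vector plunging at its apparent dip toward its trend (east-north-up frame): v₁ = (-0.416, -0.416, -0.809), v₂ = (0.057, -0.654, -0.755).
n = v₁ × v₂ = (-0.215, -0.360, 0.295) (taken with n_z > 0).
Dip δ = arctan(|n_h|/n_z) = arctan(0.419/0.295) = 54.8°.
The horizontal component of n points toward azimuth atan2(n_x, n_y) = 211°, the dip direction.

true dip 55°, dip direction 210°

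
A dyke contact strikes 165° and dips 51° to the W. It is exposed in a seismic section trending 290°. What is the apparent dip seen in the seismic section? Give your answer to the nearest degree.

Angle between strike (165°) and section (290°): β = 55°.
tan(apparent dip) = tan 51° · sin 55° = 1.0116
α = arctan(1.0116) = 45.33°

45°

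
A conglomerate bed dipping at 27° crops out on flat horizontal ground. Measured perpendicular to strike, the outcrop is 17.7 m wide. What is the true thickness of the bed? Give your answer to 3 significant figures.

True thickness t = w · sin(dip) = 17.7 × sin 27°
t = 17.7 × 0.4540 = 8.036 m

8.04 m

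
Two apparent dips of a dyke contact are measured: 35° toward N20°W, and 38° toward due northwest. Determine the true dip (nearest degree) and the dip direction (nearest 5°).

true dip 38°, dip direction 315°

Each apparent-dip line lies in the plane. As unit vectors (x east, y north, z up), v₁ plunges 35°→N20°W and v₂ plunges 38°→due northwest.
Cross product v₁ × v₂ gives the pole to the plane: n ∝ (-0.154, 0.147, 0.273).
Dip δ = arctan(|n_h|/n_z) = arctan(0.213/0.273) = 38.0°.
Dip direction = atan2(-0.154, 0.147) = 314° (azimuth of n's horizontal projection).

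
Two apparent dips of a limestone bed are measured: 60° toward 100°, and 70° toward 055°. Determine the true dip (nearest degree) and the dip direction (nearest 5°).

The two traces are lines in the plane: v₁ = (sin 100°·cos 60°, cos 100°·cos 60°, −sin 60°), v₂ = (sin 55°·cos 70°, cos 55°·cos 70°, −sin 70°).
The plane normal is n = v₁ × v₂ ∝ (0.251, 0.220, 0.121).
True dip = arccos(n_z / |n|) = arccos(0.3403) = 70.1°.
Dip direction = atan2(0.251, 0.220) = 49° (azimuth of n's horizontal projection).

true dip 70°, dip direction 050°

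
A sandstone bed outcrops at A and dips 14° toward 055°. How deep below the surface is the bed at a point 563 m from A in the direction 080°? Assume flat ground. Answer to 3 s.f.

The hole lies 25° from the dip direction, so the down-dip offset is 563 × cos 25° = 510.25 m.
Depth = down-dip offset × tan(dip) = 510.25 × tan 14° = 510.25 × 0.2493
Depth = 127.22 m

127 m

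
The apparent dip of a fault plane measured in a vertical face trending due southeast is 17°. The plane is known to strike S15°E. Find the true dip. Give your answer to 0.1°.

The section is 30° from the strike.
tan(true dip) = tan 17° / sin 30° = 0.6115
true dip = arctan 0.6115 = 31.44°

31.4°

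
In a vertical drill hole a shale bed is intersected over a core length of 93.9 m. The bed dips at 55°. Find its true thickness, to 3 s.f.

53.9 m

True thickness t = h · cos(dip) = 93.9 × cos 55°
t = 93.9 × 0.5736 = 53.859 m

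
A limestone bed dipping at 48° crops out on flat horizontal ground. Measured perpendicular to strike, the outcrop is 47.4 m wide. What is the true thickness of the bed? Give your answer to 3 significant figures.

35.2 m

True thickness t = w · sin(dip) = 47.4 × sin 48°
t = 47.4 × 0.7431 = 35.225 m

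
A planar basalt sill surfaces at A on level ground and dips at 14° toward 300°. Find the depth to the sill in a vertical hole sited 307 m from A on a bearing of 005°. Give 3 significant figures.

32.3 m

The hole lies 65° from the dip direction, so the down-dip offset is 307 × cos 65° = 129.74 m.
Depth = down-dip offset × tan(dip) = 129.74 × tan 14° = 129.74 × 0.2493
Depth = 32.35 m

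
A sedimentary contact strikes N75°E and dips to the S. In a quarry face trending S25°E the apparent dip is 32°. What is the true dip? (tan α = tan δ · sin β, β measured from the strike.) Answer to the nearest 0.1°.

The section is 80° from the strike.
tan δ = tan α / sin β = tan 32° / sin 80° = 0.6249 / 0.9848 = 0.6345
true dip = arctan 0.6345 = 32.40°

32.4°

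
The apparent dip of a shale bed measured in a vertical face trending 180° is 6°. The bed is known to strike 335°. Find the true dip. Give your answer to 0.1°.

The section is 25° from the strike.
tan(true dip) = tan 6° / sin 25° = 0.2487
δ = arctan(0.2487) = 13.97°

14.0°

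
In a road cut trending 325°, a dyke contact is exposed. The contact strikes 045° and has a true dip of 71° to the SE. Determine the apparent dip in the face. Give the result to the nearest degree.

The strike is 045° and the section trends 325°; the acute angle between them is β = 80°.
tan α = tan 71° × sin 80° = 2.9042 × 0.9848 = 2.8601
apparent dip = arctan 2.8601 = 70.73°

71°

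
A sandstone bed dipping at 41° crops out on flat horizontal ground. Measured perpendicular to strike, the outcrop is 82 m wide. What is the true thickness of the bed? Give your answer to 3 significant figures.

53.8 m

True thickness t = w · sin(dip) = 82 × sin 41°
t = 82 × 0.6561 = 53.797 m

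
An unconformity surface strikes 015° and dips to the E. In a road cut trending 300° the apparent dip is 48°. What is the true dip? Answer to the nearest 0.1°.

49.0°

The section is 75° from the strike.
tan(true dip) = tan 48° / sin 75° = 1.1498
true dip = arctan 1.1498 = 48.99°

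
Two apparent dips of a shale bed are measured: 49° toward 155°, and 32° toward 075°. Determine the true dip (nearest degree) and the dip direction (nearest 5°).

Each apparent-dip line lies in the plane. As unit vectors (x east, y north, z up), v₁ plunges 49°→155° and v₂ plunges 32°→075°.
Cross product v₁ × v₂ gives the pole to the plane: n ∝ (0.481, -0.471, 0.548).
Dip δ = arctan(|n_h|/n_z) = arctan(0.673/0.548) = 50.9°.
Dip direction = azimuth of (n_x, n_y) = atan2(0.481, -0.471) = 134°.

true dip 51°, dip direction 135°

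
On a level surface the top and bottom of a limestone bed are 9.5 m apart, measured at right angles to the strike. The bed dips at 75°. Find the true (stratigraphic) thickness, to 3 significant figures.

9.18 m

True thickness t = w · sin(dip) = 9.5 × sin 75°
t = 9.5 × 0.9659 = 9.176 m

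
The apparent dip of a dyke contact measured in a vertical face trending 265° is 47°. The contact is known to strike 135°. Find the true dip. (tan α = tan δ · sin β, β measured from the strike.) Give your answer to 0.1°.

54.5°

The section is 50° from the strike.
tan(true dip) = tan 47° / sin 50° = 1.3999
true dip = arctan 1.3999 = 54.46°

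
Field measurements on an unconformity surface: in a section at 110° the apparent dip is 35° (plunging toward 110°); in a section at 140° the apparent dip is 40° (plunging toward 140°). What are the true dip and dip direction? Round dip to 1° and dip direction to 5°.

true dip 40°, dip direction 145°

Represent each trace as a vector plunging at its apparent dip toward its trend (east-north-up frame): v₁ = (0.770, -0.280, -0.574), v₂ = (0.492, -0.587, -0.643).
The plane normal is n = v₁ × v₂ ∝ (0.157, -0.212, 0.314).
Dip δ = arctan(|n_h|/n_z) = arctan(0.264/0.314) = 40.1°.
Dip direction = azimuth of (n_x, n_y) = atan2(0.157, -0.212) = 144°.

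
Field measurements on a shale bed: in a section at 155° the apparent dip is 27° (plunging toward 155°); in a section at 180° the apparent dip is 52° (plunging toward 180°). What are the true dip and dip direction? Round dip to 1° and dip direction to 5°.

true dip 63°, dip direction 230°

The two traces are lines in the plane: v₁ = (sin 155°·cos 27°, cos 155°·cos 27°, −sin 27°), v₂ = (sin 180°·cos 52°, cos 180°·cos 52°, −sin 52°).
n = v₁ × v₂ = (-0.357, -0.297, 0.232) (taken with n_z > 0).
tan δ = √(n_x²+n_y²)/n_z = 0.464/0.232, so δ = 63.5°.
Dip direction = azimuth of (n_x, n_y) = atan2(-0.357, -0.297) = 230°.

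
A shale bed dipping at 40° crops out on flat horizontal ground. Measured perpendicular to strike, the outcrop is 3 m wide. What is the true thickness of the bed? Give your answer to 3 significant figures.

True thickness t = w · sin(dip) = 3 × sin 40°
t = 3 × 0.6428 = 1.928 m

1.93 m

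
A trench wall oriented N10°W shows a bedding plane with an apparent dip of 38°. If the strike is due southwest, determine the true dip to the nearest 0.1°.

β = acute angle between strike due southwest and section N10°W = 55°.
tan(true dip) = tan 38° / sin 55° = 0.9538
true dip = arctan 0.9538 = 43.64°

43.6°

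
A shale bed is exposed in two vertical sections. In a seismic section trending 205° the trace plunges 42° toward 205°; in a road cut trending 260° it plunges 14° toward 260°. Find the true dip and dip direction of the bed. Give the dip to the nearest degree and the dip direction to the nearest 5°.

The two traces are lines in the plane: v₁ = (sin 205°·cos 42°, cos 205°·cos 42°, −sin 42°), v₂ = (sin 260°·cos 14°, cos 260°·cos 14°, −sin 14°).
Cross product v₁ × v₂ gives the pole to the plane: n ∝ (-0.050, -0.563, 0.591).
True dip = arccos(n_z / |n|) = arccos(0.7222) = 43.8°.
Dip direction = azimuth of (n_x, n_y) = atan2(-0.050, -0.563) = 185°.

true dip 44°, dip direction 185°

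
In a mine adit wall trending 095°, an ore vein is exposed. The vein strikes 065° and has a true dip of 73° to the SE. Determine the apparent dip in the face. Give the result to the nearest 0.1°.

Angle between strike (065°) and section (095°): β = 30°.
tan(apparent dip) = tan 73° · sin 30° = 1.6354
α = arctan(1.6354) = 58.56°

58.6°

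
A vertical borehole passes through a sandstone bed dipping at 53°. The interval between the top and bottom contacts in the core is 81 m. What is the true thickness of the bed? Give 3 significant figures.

True thickness t = h · cos(dip) = 81 × cos 53°
t = 81 × 0.6018 = 48.747 m

48.7 m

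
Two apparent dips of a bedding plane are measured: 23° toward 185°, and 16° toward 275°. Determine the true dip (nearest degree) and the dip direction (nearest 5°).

true dip 27°, dip direction 220°

The two traces are lines in the plane: v₁ = (sin 185°·cos 23°, cos 185°·cos 23°, −sin 23°), v₂ = (sin 275°·cos 16°, cos 275°·cos 16°, −sin 16°).
Cross product v₁ × v₂ gives the pole to the plane: n ∝ (-0.285, -0.352, 0.885).
tan δ = √(n_x²+n_y²)/n_z = 0.453/0.885, so δ = 27.1°.
Dip direction = azimuth of (n_x, n_y) = atan2(-0.285, -0.352) = 219°.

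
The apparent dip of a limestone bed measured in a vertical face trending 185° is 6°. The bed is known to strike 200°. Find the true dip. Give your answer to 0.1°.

22.1°

The section is 15° from the strike.
tan(true dip) = tan 6° / sin 15° = 0.4061
δ = arctan(0.4061) = 22.10°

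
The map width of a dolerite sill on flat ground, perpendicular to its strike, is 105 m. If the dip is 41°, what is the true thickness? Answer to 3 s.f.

68.9 m

True thickness t = w · sin(dip) = 105 × sin 41°
t = 105 × 0.6561 = 68.886 m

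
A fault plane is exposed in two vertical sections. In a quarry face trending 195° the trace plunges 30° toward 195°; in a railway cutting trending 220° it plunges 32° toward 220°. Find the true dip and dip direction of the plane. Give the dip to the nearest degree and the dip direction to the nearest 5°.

true dip 32°, dip direction 220°

The two traces are lines in the plane: v₁ = (sin 195°·cos 30°, cos 195°·cos 30°, −sin 30°), v₂ = (sin 220°·cos 32°, cos 220°·cos 32°, −sin 32°).
Cross product v₁ × v₂ gives the pole to the plane: n ∝ (-0.118, -0.154, 0.310).
Dip δ = arctan(|n_h|/n_z) = arctan(0.194/0.310) = 32.0°.
Dip direction = azimuth of (n_x, n_y) = atan2(-0.118, -0.154) = 218°.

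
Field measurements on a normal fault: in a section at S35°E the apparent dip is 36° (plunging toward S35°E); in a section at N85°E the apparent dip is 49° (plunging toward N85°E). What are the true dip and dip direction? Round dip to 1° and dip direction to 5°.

The two traces are lines in the plane: v₁ = (sin 145°·cos 36°, cos 145°·cos 36°, −sin 36°), v₂ = (sin 85°·cos 49°, cos 85°·cos 49°, −sin 49°).
The plane normal is n = v₁ × v₂ ∝ (0.534, -0.034, 0.460).
tan δ = √(n_x²+n_y²)/n_z = 0.535/0.460, so δ = 49.3°.
The horizontal component of n points toward azimuth atan2(n_x, n_y) = 94°, the dip direction.

true dip 49°, dip direction 095°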